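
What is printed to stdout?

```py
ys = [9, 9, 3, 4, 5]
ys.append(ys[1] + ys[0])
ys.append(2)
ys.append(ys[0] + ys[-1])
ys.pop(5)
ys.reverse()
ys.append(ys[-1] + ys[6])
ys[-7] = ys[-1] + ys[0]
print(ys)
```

append ys[1]+ys[0] = 9+9 = 18 → [9, 9, 3, 4, 5, 18]
append 2 → [9, 9, 3, 4, 5, 18, 2]
append ys[0]+ys[-1] = 9+2 = 11 → [9, 9, 3, 4, 5, 18, 2, 11]
pop(5) removes 18 → [9, 9, 3, 4, 5, 2, 11]
reverse → [11, 2, 5, 4, 3, 9, 9]
append ys[-1]+ys[6] = 9+9 = 18 → [11, 2, 5, 4, 3, 9, 9, 18]
ys[-7] = ys[-1]+ys[0] = 18+11 = 29 → [11, 29, 5, 4, 3, 9, 9, 18]

[11, 29, 5, 4, 3, 9, 9, 18]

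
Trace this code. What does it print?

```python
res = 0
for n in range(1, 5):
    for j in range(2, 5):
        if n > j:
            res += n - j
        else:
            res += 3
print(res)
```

31

n=1,j=2: not 1>2, res = 0+3 = 3
n=1,j=3: not 1>3, res = 3+3 = 6
n=1,j=4: not 1>4, res = 6+3 = 9
n=2,j=2: not 2>2, res = 9+3 = 12
n=2,j=3: not 2>3, res = 12+3 = 15
n=2,j=4: not 2>4, res = 15+3 = 18
n=3,j=2: 3>2, res = 18+1 = 19
n=3,j=3: not 3>3, res = 19+3 = 22
n=3,j=4: not 3>4, res = 22+3 = 25
n=4,j=2: 4>2, res = 25+2 = 27
n=4,j=3: 4>3, res = 27+1 = 28
n=4,j=4: not 4>4, res = 28+3 = 31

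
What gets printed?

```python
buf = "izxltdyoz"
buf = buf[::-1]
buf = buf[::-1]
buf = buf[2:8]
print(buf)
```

xltdyo

reverse → 'zoydtlxzi'
reverse → 'izxltdyoz'
slice [2:8] → 'xltdyo'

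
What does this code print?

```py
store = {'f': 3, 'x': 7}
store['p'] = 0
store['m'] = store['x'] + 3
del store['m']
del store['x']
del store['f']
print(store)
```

{'p': 0}

store['p'] = 0 → {'f': 3, 'x': 7, 'p': 0}
store['m'] = store['x']+3 = 10 → {'f': 3, 'x': 7, 'p': 0, 'm': 10}
del 'm' → {'f': 3, 'x': 7, 'p': 0}
del 'x' → {'f': 3, 'p': 0}
del 'f' → {'p': 0}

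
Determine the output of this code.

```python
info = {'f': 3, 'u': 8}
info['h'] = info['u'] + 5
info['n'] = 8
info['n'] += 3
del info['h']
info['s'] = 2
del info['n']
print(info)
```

{'f': 3, 'u': 8, 's': 2}

info['h'] = info['u']+5 = 13 → {'f': 3, 'u': 8, 'h': 13}
info['n'] = 8 → {'f': 3, 'u': 8, 'h': 13, 'n': 8}
info['n'] = 8+3 = 11 → {'f': 3, 'u': 8, 'h': 13, 'n': 11}
del 'h' → {'f': 3, 'u': 8, 'n': 11}
info['s'] = 2 → {'f': 3, 'u': 8, 'n': 11, 's': 2}
del 'n' → {'f': 3, 'u': 8, 's': 2}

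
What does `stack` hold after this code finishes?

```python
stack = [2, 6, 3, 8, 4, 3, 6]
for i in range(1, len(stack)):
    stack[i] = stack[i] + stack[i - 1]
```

[2, 8, 11, 19, 23, 26, 32]

i=1: stack[1] = 6+2 = 8 → [2, 8, 3, 8, 4, 3, 6]
i=2: stack[2] = 3+8 = 11 → [2, 8, 11, 8, 4, 3, 6]
i=3: stack[3] = 8+11 = 19 → [2, 8, 11, 19, 4, 3, 6]
i=4: stack[4] = 4+19 = 23 → [2, 8, 11, 19, 23, 3, 6]
i=5: stack[5] = 3+23 = 26 → [2, 8, 11, 19, 23, 26, 6]
i=6: stack[6] = 6+26 = 32 → [2, 8, 11, 19, 23, 26, 32]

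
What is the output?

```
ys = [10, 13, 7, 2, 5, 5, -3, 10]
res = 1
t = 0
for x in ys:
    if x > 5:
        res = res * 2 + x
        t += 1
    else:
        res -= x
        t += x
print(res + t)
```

x=10: >5, res = 1*2+10 = 12; t=1
x=13: >5, res = 12*2+13 = 37; t=2
x=7: >5, res = 37*2+7 = 81; t=3
x=2: not >5, res = 81-2 = 79; t=5
x=5: not >5, res = 79-5 = 74; t=10
x=5: not >5, res = 74-5 = 69; t=15
x=-3: not >5, res = 69-(-3) = 72; t=12
x=10: >5, res = 72*2+10 = 154; t=13
res+t = 154+13 = 167

167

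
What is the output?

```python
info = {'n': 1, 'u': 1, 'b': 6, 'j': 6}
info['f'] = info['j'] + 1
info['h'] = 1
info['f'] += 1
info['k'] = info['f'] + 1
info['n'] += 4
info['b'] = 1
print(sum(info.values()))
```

info['f'] = info['j']+1 = 7 → {'n': 1, 'u': 1, 'b': 6, 'j': 6, 'f': 7}
info['h'] = 1 → {'n': 1, 'u': 1, 'b': 6, 'j': 6, 'f': 7, 'h': 1}
info['f'] = 7+1 = 8 → {'n': 1, 'u': 1, 'b': 6, 'j': 6, 'f': 8, 'h': 1}
info['k'] = info['f']+1 = 9 → {'n': 1, 'u': 1, 'b': 6, 'j': 6, 'f': 8, 'h': 1, 'k': 9}
info['n'] = 1+4 = 5 → {'n': 5, 'u': 1, 'b': 6, 'j': 6, 'f': 8, 'h': 1, 'k': 9}
info['b'] = 1 → {'n': 5, 'u': 1, 'b': 1, 'j': 6, 'f': 8, 'h': 1, 'k': 9}
sum of values = 31

31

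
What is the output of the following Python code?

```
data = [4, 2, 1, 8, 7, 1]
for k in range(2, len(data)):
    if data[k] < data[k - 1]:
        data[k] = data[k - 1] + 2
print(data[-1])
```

12

k=2: 1<2, data[2] = 2+2 = 4 → [4, 2, 4, 8, 7, 1]
k=3: 8>=4, unchanged → [4, 2, 4, 8, 7, 1]
k=4: 7<8, data[4] = 8+2 = 10 → [4, 2, 4, 8, 10, 1]
k=5: 1<10, data[5] = 10+2 = 12 → [4, 2, 4, 8, 10, 12]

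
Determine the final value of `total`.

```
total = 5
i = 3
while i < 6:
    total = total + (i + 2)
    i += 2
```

17

i=3: total = 5+5 = 10
i=5: total = 10+7 = 17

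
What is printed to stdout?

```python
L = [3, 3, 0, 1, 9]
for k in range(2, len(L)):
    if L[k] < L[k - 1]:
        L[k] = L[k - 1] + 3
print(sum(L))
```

30

k=2: 0<3, L[2] = 3+3 = 6 → [3, 3, 6, 1, 9]
k=3: 1<6, L[3] = 6+3 = 9 → [3, 3, 6, 9, 9]
k=4: 9>=9, unchanged → [3, 3, 6, 9, 9]
sum = 30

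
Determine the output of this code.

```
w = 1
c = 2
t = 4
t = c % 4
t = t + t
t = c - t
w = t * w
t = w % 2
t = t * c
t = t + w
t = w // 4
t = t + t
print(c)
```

t = 2%4 = 2
t = 2+2 = 4
t = 2-4 = -2
w = (-2)*1 = -2
t = (-2)%2 = 0
t = 0*2 = 0
t = 0+(-2) = -2
t = (-2)//4 = -1
t = (-1)+(-1) = -2

2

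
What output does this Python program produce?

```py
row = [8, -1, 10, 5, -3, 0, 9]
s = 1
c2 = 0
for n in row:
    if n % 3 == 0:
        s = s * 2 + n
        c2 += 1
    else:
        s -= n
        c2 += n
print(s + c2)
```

n=8: not %3==0, s = 1-8 = -7; c2=8
n=-1: not %3==0, s = (-7)-(-1) = -6; c2=7
n=10: not %3==0, s = (-6)-10 = -16; c2=17
n=5: not %3==0, s = (-16)-5 = -21; c2=22
n=-3: %3==0, s = (-21)*2+(-3) = -45; c2=23
n=0: %3==0, s = (-45)*2+0 = -90; c2=24
n=9: %3==0, s = (-90)*2+9 = -171; c2=25
s+c2 = (-171)+25 = -146

-146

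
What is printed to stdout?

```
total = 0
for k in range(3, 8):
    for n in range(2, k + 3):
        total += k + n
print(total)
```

300

k=3,n=2: total = 0+5 = 5
k=3,n=3: total = 5+6 = 11
k=3,n=4: total = 11+7 = 18
k=3,n=5: total = 18+8 = 26
k=4,n=2: total = 26+6 = 32
k=4,n=3: total = 32+7 = 39
k=4,n=4: total = 39+8 = 47
k=4,n=5: total = 47+9 = 56
k=4,n=6: total = 56+10 = 66
k=5,n=2: total = 66+7 = 73
k=5,n=3: total = 73+8 = 81
k=5,n=4: total = 81+9 = 90
k=5,n=5: total = 90+10 = 100
k=5,n=6: total = 100+11 = 111
k=5,n=7: total = 111+12 = 123
k=6,n=2: total = 123+8 = 131
k=6,n=3: total = 131+9 = 140
k=6,n=4: total = 140+10 = 150
k=6,n=5: total = 150+11 = 161
k=6,n=6: total = 161+12 = 173
k=6,n=7: total = 173+13 = 186
k=6,n=8: total = 186+14 = 200
k=7,n=2: total = 200+9 = 209
k=7,n=3: total = 209+10 = 219
k=7,n=4: total = 219+11 = 230
k=7,n=5: total = 230+12 = 242
k=7,n=6: total = 242+13 = 255
k=7,n=7: total = 255+14 = 269
k=7,n=8: total = 269+15 = 284
k=7,n=9: total = 284+16 = 300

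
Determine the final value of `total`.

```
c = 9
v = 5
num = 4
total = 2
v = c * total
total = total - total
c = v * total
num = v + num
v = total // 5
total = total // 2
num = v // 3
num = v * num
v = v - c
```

v = 9*2 = 18
total = 2-2 = 0
c = 18*0 = 0
num = 18+4 = 22
v = 0//5 = 0
total = 0//2 = 0
num = 0//3 = 0
num = 0*0 = 0
v = 0-0 = 0

0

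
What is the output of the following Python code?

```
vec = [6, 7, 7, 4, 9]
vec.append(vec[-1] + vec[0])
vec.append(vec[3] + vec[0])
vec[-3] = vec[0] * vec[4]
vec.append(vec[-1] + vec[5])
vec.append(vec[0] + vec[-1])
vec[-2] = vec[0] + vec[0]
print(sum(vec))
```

append vec[-1]+vec[0] = 9+6 = 15 → [6, 7, 7, 4, 9, 15]
append vec[3]+vec[0] = 4+6 = 10 → [6, 7, 7, 4, 9, 15, 10]
vec[-3] = vec[0]*vec[4] = 6*9 = 54 → [6, 7, 7, 4, 54, 15, 10]
append vec[-1]+vec[5] = 10+15 = 25 → [6, 7, 7, 4, 54, 15, 10, 25]
append vec[0]+vec[-1] = 6+25 = 31 → [6, 7, 7, 4, 54, 15, 10, 25, 31]
vec[-2] = vec[0]+vec[0] = 6+6 = 12 → [6, 7, 7, 4, 54, 15, 10, 12, 31]
sum = 146

146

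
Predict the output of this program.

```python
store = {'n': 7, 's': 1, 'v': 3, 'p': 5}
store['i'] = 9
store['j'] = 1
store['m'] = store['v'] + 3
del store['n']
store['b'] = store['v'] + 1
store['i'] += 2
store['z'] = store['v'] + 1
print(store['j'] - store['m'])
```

-5

store['i'] = 9 → {'n': 7, 's': 1, 'v': 3, 'p': 5, 'i': 9}
store['j'] = 1 → {'n': 7, 's': 1, 'v': 3, 'p': 5, 'i': 9, 'j': 1}
store['m'] = store['v']+3 = 6 → {'n': 7, 's': 1, 'v': 3, 'p': 5, 'i': 9, 'j': 1, 'm': 6}
del 'n' → {'s': 1, 'v': 3, 'p': 5, 'i': 9, 'j': 1, 'm': 6}
store['b'] = store['v']+1 = 4 → {'s': 1, 'v': 3, 'p': 5, 'i': 9, 'j': 1, 'm': 6, 'b': 4}
store['i'] = 9+2 = 11 → {'s': 1, 'v': 3, 'p': 5, 'i': 11, 'j': 1, 'm': 6, 'b': 4}
store['z'] = store['v']+1 = 4 → {'s': 1, 'v': 3, 'p': 5, 'i': 11, 'j': 1, 'm': 6, 'b': 4, 'z': 4}
store['j']-store['m'] = 1-6 = -5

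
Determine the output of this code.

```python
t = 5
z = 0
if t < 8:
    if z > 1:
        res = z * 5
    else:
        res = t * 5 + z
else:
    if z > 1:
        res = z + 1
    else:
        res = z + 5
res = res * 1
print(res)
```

t=5, z=0
t < 8 is True; z > 1 is False
→ res = t * 5 + z = 25
res = 25*1 = 25

25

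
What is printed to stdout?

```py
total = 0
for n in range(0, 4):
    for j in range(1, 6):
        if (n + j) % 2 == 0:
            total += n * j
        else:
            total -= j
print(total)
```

18

n=0,j=1: odd sum, total = 0-1 = -1
n=0,j=2: even sum, total = (-1)+0 = -1
n=0,j=3: odd sum, total = (-1)-3 = -4
n=0,j=4: even sum, total = (-4)+0 = -4
n=0,j=5: odd sum, total = (-4)-5 = -9
n=1,j=1: even sum, total = (-9)+1 = -8
n=1,j=2: odd sum, total = (-8)-2 = -10
n=1,j=3: even sum, total = (-10)+3 = -7
n=1,j=4: odd sum, total = (-7)-4 = -11
n=1,j=5: even sum, total = (-11)+5 = -6
n=2,j=1: odd sum, total = (-6)-1 = -7
n=2,j=2: even sum, total = (-7)+4 = -3
n=2,j=3: odd sum, total = (-3)-3 = -6
n=2,j=4: even sum, total = (-6)+8 = 2
n=2,j=5: odd sum, total = 2-5 = -3
n=3,j=1: even sum, total = (-3)+3 = 0
n=3,j=2: odd sum, total = 0-2 = -2
n=3,j=3: even sum, total = (-2)+9 = 7
n=3,j=4: odd sum, total = 7-4 = 3
n=3,j=5: even sum, total = 3+15 = 18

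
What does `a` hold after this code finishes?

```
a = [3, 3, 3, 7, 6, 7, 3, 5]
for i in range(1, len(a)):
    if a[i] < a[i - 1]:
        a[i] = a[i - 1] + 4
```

[3, 3, 3, 7, 11, 15, 19, 23]

i=1: 3>=3, unchanged → [3, 3, 3, 7, 6, 7, 3, 5]
i=2: 3>=3, unchanged → [3, 3, 3, 7, 6, 7, 3, 5]
i=3: 7>=3, unchanged → [3, 3, 3, 7, 6, 7, 3, 5]
i=4: 6<7, a[4] = 7+4 = 11 → [3, 3, 3, 7, 11, 7, 3, 5]
i=5: 7<11, a[5] = 11+4 = 15 → [3, 3, 3, 7, 11, 15, 3, 5]
i=6: 3<15, a[6] = 15+4 = 19 → [3, 3, 3, 7, 11, 15, 19, 5]
i=7: 5<19, a[7] = 19+4 = 23 → [3, 3, 3, 7, 11, 15, 19, 23]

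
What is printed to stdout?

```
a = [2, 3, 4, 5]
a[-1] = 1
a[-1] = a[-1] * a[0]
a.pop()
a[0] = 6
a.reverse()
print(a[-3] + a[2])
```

10

a[-1] = 1 → [2, 3, 4, 1]
a[-1] = a[-1]*a[0] = 1*2 = 2 → [2, 3, 4, 2]
pop() removes 2 → [2, 3, 4]
a[0] = 6 → [6, 3, 4]
reverse → [4, 3, 6]
a[-3]+a[2] = 4+6 = 10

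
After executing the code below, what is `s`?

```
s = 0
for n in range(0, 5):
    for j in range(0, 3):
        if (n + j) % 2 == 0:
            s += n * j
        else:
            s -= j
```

9

n=0,j=0: even sum, s = 0+0 = 0
n=0,j=1: odd sum, s = 0-1 = -1
n=0,j=2: even sum, s = (-1)+0 = -1
n=1,j=0: odd sum, s = (-1)-0 = -1
n=1,j=1: even sum, s = (-1)+1 = 0
n=1,j=2: odd sum, s = 0-2 = -2
n=2,j=0: even sum, s = (-2)+0 = -2
n=2,j=1: odd sum, s = (-2)-1 = -3
n=2,j=2: even sum, s = (-3)+4 = 1
n=3,j=0: odd sum, s = 1-0 = 1
n=3,j=1: even sum, s = 1+3 = 4
n=3,j=2: odd sum, s = 4-2 = 2
n=4,j=0: even sum, s = 2+0 = 2
n=4,j=1: odd sum, s = 2-1 = 1
n=4,j=2: even sum, s = 1+8 = 9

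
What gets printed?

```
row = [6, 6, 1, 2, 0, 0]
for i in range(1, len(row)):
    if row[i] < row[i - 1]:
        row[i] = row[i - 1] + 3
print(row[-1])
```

18

i=1: 6>=6, unchanged → [6, 6, 1, 2, 0, 0]
i=2: 1<6, row[2] = 6+3 = 9 → [6, 6, 9, 2, 0, 0]
i=3: 2<9, row[3] = 9+3 = 12 → [6, 6, 9, 12, 0, 0]
i=4: 0<12, row[4] = 12+3 = 15 → [6, 6, 9, 12, 15, 0]
i=5: 0<15, row[5] = 15+3 = 18 → [6, 6, 9, 12, 15, 18]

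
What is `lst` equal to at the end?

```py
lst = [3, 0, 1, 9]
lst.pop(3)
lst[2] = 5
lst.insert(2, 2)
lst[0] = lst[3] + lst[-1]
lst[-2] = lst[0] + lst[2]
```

[10, 0, 12, 5]

pop(3) removes 9 → [3, 0, 1]
lst[2] = 5 → [3, 0, 5]
insert 2 at 2 → [3, 0, 2, 5]
lst[0] = lst[3]+lst[-1] = 5+5 = 10 → [10, 0, 2, 5]
lst[-2] = lst[0]+lst[2] = 10+2 = 12 → [10, 0, 12, 5]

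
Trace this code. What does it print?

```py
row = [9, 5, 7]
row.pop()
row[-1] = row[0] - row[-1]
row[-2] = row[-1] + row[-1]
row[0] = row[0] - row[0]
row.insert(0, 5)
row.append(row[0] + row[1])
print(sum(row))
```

14

pop() removes 7 → [9, 5]
row[-1] = row[0]-row[-1] = 9-5 = 4 → [9, 4]
row[-2] = row[-1]+row[-1] = 4+4 = 8 → [8, 4]
row[0] = row[0]-row[0] = 8-8 = 0 → [0, 4]
insert 5 at 0 → [5, 0, 4]
append row[0]+row[1] = 5+0 = 5 → [5, 0, 4, 5]
sum = 14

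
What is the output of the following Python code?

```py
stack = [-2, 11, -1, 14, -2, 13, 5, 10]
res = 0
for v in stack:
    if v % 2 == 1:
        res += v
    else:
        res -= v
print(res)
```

8

v=-2: not odd, res = 0-(-2) = 2
v=11: odd, res = 2+11 = 13
v=-1: odd, res = 13+(-1) = 12
v=14: not odd, res = 12-14 = -2
v=-2: not odd, res = (-2)-(-2) = 0
v=13: odd, res = 0+13 = 13
v=5: odd, res = 13+5 = 18
v=10: not odd, res = 18-10 = 8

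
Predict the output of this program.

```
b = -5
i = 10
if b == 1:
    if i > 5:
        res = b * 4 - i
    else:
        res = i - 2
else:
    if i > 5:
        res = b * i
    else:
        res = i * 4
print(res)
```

b=-5, i=10
b == 1 is False; i > 5 is True
→ res = b * i = -50

-50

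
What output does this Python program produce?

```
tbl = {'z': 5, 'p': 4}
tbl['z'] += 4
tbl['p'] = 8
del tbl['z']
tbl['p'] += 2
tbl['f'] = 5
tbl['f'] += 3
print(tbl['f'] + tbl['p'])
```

18

tbl['z'] = 5+4 = 9 → {'z': 9, 'p': 4}
tbl['p'] = 8 → {'z': 9, 'p': 8}
del 'z' → {'p': 8}
tbl['p'] = 8+2 = 10 → {'p': 10}
tbl['f'] = 5 → {'p': 10, 'f': 5}
tbl['f'] = 5+3 = 8 → {'p': 10, 'f': 8}
tbl['f']+tbl['p'] = 8+10 = 18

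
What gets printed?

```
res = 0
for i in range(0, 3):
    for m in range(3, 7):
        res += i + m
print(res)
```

66

i=0,m=3: res = 0+3 = 3
i=0,m=4: res = 3+4 = 7
i=0,m=5: res = 7+5 = 12
i=0,m=6: res = 12+6 = 18
i=1,m=3: res = 18+4 = 22
i=1,m=4: res = 22+5 = 27
i=1,m=5: res = 27+6 = 33
i=1,m=6: res = 33+7 = 40
i=2,m=3: res = 40+5 = 45
i=2,m=4: res = 45+6 = 51
i=2,m=5: res = 51+7 = 58
i=2,m=6: res = 58+8 = 66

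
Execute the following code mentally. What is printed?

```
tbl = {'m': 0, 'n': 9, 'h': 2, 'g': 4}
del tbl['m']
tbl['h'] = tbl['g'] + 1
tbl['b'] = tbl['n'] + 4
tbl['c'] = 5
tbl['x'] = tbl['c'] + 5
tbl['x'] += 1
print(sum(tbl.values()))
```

47

del 'm' → {'n': 9, 'h': 2, 'g': 4}
tbl['h'] = tbl['g']+1 = 5 → {'n': 9, 'h': 5, 'g': 4}
tbl['b'] = tbl['n']+4 = 13 → {'n': 9, 'h': 5, 'g': 4, 'b': 13}
tbl['c'] = 5 → {'n': 9, 'h': 5, 'g': 4, 'b': 13, 'c': 5}
tbl['x'] = tbl['c']+5 = 10 → {'n': 9, 'h': 5, 'g': 4, 'b': 13, 'c': 5, 'x': 10}
tbl['x'] = 10+1 = 11 → {'n': 9, 'h': 5, 'g': 4, 'b': 13, 'c': 5, 'x': 11}
sum of values = 47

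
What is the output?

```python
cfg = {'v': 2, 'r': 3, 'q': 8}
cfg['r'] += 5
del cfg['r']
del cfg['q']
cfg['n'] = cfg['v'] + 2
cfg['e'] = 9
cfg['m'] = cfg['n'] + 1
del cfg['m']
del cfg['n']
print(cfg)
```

{'v': 2, 'e': 9}

cfg['r'] = 3+5 = 8 → {'v': 2, 'r': 8, 'q': 8}
del 'r' → {'v': 2, 'q': 8}
del 'q' → {'v': 2}
cfg['n'] = cfg['v']+2 = 4 → {'v': 2, 'n': 4}
cfg['e'] = 9 → {'v': 2, 'n': 4, 'e': 9}
cfg['m'] = cfg['n']+1 = 5 → {'v': 2, 'n': 4, 'e': 9, 'm': 5}
del 'm' → {'v': 2, 'n': 4, 'e': 9}
del 'n' → {'v': 2, 'e': 9}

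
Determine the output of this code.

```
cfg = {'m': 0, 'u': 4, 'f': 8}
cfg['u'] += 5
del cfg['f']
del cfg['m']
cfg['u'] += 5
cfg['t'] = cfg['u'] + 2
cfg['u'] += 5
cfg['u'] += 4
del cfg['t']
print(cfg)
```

cfg['u'] = 4+5 = 9 → {'m': 0, 'u': 9, 'f': 8}
del 'f' → {'m': 0, 'u': 9}
del 'm' → {'u': 9}
cfg['u'] = 9+5 = 14 → {'u': 14}
cfg['t'] = cfg['u']+2 = 16 → {'u': 14, 't': 16}
cfg['u'] = 14+5 = 19 → {'u': 19, 't': 16}
cfg['u'] = 19+4 = 23 → {'u': 23, 't': 16}
del 't' → {'u': 23}

{'u': 23}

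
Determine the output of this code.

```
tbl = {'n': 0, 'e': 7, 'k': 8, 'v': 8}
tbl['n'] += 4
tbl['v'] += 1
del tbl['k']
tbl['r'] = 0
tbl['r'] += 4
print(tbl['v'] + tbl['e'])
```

16

tbl['n'] = 0+4 = 4 → {'n': 4, 'e': 7, 'k': 8, 'v': 8}
tbl['v'] = 8+1 = 9 → {'n': 4, 'e': 7, 'k': 8, 'v': 9}
del 'k' → {'n': 4, 'e': 7, 'v': 9}
tbl['r'] = 0 → {'n': 4, 'e': 7, 'v': 9, 'r': 0}
tbl['r'] = 0+4 = 4 → {'n': 4, 'e': 7, 'v': 9, 'r': 4}
tbl['v']+tbl['e'] = 9+7 = 16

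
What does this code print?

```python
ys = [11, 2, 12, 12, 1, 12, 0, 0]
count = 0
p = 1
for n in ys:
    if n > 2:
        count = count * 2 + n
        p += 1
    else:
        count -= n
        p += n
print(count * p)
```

n=11: >2, count = 0*2+11 = 11; p=2
n=2: not >2, count = 11-2 = 9; p=4
n=12: >2, count = 9*2+12 = 30; p=5
n=12: >2, count = 30*2+12 = 72; p=6
n=1: not >2, count = 72-1 = 71; p=7
n=12: >2, count = 71*2+12 = 154; p=8
n=0: not >2, count = 154-0 = 154; p=8
n=0: not >2, count = 154-0 = 154; p=8
count*p = 154*8 = 1232

1232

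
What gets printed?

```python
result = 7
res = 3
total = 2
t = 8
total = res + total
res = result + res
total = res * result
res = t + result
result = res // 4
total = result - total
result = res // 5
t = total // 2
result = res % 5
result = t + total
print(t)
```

-34

total = 3+2 = 5
res = 7+3 = 10
total = 10*7 = 70
res = 8+7 = 15
result = 15//4 = 3
total = 3-70 = -67
result = 15//5 = 3
t = (-67)//2 = -34
result = 15%5 = 0
result = (-34)+(-67) = -101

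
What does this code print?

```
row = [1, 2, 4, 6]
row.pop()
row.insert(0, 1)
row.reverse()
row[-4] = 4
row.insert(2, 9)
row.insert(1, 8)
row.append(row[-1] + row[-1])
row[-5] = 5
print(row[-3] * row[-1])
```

2

pop() removes 6 → [1, 2, 4]
insert 1 at 0 → [1, 1, 2, 4]
reverse → [4, 2, 1, 1]
row[-4] = 4 → [4, 2, 1, 1]
insert 9 at 2 → [4, 2, 9, 1, 1]
insert 8 at 1 → [4, 8, 2, 9, 1, 1]
append row[-1]+row[-1] = 1+1 = 2 → [4, 8, 2, 9, 1, 1, 2]
row[-5] = 5 → [4, 8, 5, 9, 1, 1, 2]
row[-3]*row[-1] = 1*2 = 2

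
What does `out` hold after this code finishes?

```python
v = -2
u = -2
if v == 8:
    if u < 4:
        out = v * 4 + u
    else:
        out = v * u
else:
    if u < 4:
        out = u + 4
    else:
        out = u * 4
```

2

v=-2, u=-2
v == 8 is False; u < 4 is True
→ out = u + 4 = 2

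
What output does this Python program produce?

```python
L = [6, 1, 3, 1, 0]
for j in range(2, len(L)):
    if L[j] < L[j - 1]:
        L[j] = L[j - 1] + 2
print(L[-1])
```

7

j=2: 3>=1, unchanged → [6, 1, 3, 1, 0]
j=3: 1<3, L[3] = 3+2 = 5 → [6, 1, 3, 5, 0]
j=4: 0<5, L[4] = 5+2 = 7 → [6, 1, 3, 5, 7]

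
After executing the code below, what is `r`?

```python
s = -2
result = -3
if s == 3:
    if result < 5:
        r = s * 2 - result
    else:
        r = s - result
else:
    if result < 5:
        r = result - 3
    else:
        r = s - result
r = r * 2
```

-12

s=-2, result=-3
s == 3 is False; result < 5 is True
→ r = result - 3 = -6
r = (-6)*2 = -12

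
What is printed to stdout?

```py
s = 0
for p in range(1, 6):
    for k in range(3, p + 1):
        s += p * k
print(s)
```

p=3,k=3: s = 0+9 = 9
p=4,k=3: s = 9+12 = 21
p=4,k=4: s = 21+16 = 37
p=5,k=3: s = 37+15 = 52
p=5,k=4: s = 52+20 = 72
p=5,k=5: s = 72+25 = 97

97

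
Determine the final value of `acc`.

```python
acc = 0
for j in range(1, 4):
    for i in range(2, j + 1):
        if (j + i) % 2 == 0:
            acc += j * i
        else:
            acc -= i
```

11

j=2,i=2: even sum, acc = 0+4 = 4
j=3,i=2: odd sum, acc = 4-2 = 2
j=3,i=3: even sum, acc = 2+9 = 11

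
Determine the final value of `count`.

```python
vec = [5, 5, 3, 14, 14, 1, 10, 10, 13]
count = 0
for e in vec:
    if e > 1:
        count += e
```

e=5: >1, count = 0+5 = 5
e=5: >1, count = 5+5 = 10
e=3: >1, count = 10+3 = 13
e=14: >1, count = 13+14 = 27
e=14: >1, count = 27+14 = 41
e=1: not >1
e=10: >1, count = 41+10 = 51
e=10: >1, count = 51+10 = 61
e=13: >1, count = 61+13 = 74

74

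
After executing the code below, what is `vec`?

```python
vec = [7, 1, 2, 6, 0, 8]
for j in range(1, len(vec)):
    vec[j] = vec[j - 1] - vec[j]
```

j=1: vec[1] = 7-1 = 6 → [7, 6, 2, 6, 0, 8]
j=2: vec[2] = 6-2 = 4 → [7, 6, 4, 6, 0, 8]
j=3: vec[3] = 4-6 = -2 → [7, 6, 4, -2, 0, 8]
j=4: vec[4] = (-2)-0 = -2 → [7, 6, 4, -2, -2, 8]
j=5: vec[5] = (-2)-8 = -10 → [7, 6, 4, -2, -2, -10]

[7, 6, 4, -2, -2, -10]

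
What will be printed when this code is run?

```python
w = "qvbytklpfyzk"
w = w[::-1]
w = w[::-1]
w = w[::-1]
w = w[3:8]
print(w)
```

fplkt

reverse → 'kzyfplktybvq'
reverse → 'qvbytklpfyzk'
reverse → 'kzyfplktybvq'
slice [3:8] → 'fplkt'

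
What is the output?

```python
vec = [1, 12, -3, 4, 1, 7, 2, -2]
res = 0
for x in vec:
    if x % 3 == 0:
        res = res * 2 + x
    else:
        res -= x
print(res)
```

x=1: not %3==0, res = 0-1 = -1
x=12: %3==0, res = (-1)*2+12 = 10
x=-3: %3==0, res = 10*2+(-3) = 17
x=4: not %3==0, res = 17-4 = 13
x=1: not %3==0, res = 13-1 = 12
x=7: not %3==0, res = 12-7 = 5
x=2: not %3==0, res = 5-2 = 3
x=-2: not %3==0, res = 3-(-2) = 5

5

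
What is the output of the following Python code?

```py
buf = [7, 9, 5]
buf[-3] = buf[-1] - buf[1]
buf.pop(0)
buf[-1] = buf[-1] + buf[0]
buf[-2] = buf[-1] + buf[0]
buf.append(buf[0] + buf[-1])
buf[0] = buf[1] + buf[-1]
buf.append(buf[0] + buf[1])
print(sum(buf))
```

buf[-3] = buf[-1]-buf[1] = 5-9 = -4 → [-4, 9, 5]
pop(0) removes -4 → [9, 5]
buf[-1] = buf[-1]+buf[0] = 5+9 = 14 → [9, 14]
buf[-2] = buf[-1]+buf[0] = 14+9 = 23 → [23, 14]
append buf[0]+buf[-1] = 23+14 = 37 → [23, 14, 37]
buf[0] = buf[1]+buf[-1] = 14+37 = 51 → [51, 14, 37]
append buf[0]+buf[1] = 51+14 = 65 → [51, 14, 37, 65]
sum = 167

167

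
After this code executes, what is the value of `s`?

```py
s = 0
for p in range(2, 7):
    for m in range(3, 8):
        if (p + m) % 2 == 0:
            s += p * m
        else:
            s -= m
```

p=2,m=3: odd sum, s = 0-3 = -3
p=2,m=4: even sum, s = (-3)+8 = 5
p=2,m=5: odd sum, s = 5-5 = 0
p=2,m=6: even sum, s = 0+12 = 12
p=2,m=7: odd sum, s = 12-7 = 5
p=3,m=3: even sum, s = 5+9 = 14
p=3,m=4: odd sum, s = 14-4 = 10
p=3,m=5: even sum, s = 10+15 = 25
p=3,m=6: odd sum, s = 25-6 = 19
p=3,m=7: even sum, s = 19+21 = 40
p=4,m=3: odd sum, s = 40-3 = 37
p=4,m=4: even sum, s = 37+16 = 53
p=4,m=5: odd sum, s = 53-5 = 48
p=4,m=6: even sum, s = 48+24 = 72
p=4,m=7: odd sum, s = 72-7 = 65
p=5,m=3: even sum, s = 65+15 = 80
p=5,m=4: odd sum, s = 80-4 = 76
p=5,m=5: even sum, s = 76+25 = 101
p=5,m=6: odd sum, s = 101-6 = 95
p=5,m=7: even sum, s = 95+35 = 130
p=6,m=3: odd sum, s = 130-3 = 127
p=6,m=4: even sum, s = 127+24 = 151
p=6,m=5: odd sum, s = 151-5 = 146
p=6,m=6: even sum, s = 146+36 = 182
p=6,m=7: odd sum, s = 182-7 = 175

175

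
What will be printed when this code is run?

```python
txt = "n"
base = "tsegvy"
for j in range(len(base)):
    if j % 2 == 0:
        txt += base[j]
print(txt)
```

ntev

j=0: add 't' → 'nt'
j=1: skip
j=2: add 'e' → 'nte'
j=3: skip
j=4: add 'v' → 'ntev'
j=5: skip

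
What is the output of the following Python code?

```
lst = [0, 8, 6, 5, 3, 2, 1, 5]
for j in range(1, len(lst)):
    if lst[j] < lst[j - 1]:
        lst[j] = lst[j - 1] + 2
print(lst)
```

[0, 8, 10, 12, 14, 16, 18, 20]

j=1: 8>=0, unchanged → [0, 8, 6, 5, 3, 2, 1, 5]
j=2: 6<8, lst[2] = 8+2 = 10 → [0, 8, 10, 5, 3, 2, 1, 5]
j=3: 5<10, lst[3] = 10+2 = 12 → [0, 8, 10, 12, 3, 2, 1, 5]
j=4: 3<12, lst[4] = 12+2 = 14 → [0, 8, 10, 12, 14, 2, 1, 5]
j=5: 2<14, lst[5] = 14+2 = 16 → [0, 8, 10, 12, 14, 16, 1, 5]
j=6: 1<16, lst[6] = 16+2 = 18 → [0, 8, 10, 12, 14, 16, 18, 5]
j=7: 5<18, lst[7] = 18+2 = 20 → [0, 8, 10, 12, 14, 16, 18, 20]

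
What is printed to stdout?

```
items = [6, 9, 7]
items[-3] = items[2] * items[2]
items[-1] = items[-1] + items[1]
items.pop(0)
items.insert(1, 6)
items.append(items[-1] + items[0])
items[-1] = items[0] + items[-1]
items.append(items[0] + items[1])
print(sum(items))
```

items[-3] = items[2]*items[2] = 7*7 = 49 → [49, 9, 7]
items[-1] = items[-1]+items[1] = 7+9 = 16 → [49, 9, 16]
pop(0) removes 49 → [9, 16]
insert 6 at 1 → [9, 6, 16]
append items[-1]+items[0] = 16+9 = 25 → [9, 6, 16, 25]
items[-1] = items[0]+items[-1] = 9+25 = 34 → [9, 6, 16, 34]
append items[0]+items[1] = 9+6 = 15 → [9, 6, 16, 34, 15]
sum = 80

80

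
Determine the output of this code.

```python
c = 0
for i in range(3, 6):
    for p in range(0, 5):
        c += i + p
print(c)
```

90

i=3,p=0: c = 0+3 = 3
i=3,p=1: c = 3+4 = 7
i=3,p=2: c = 7+5 = 12
i=3,p=3: c = 12+6 = 18
i=3,p=4: c = 18+7 = 25
i=4,p=0: c = 25+4 = 29
i=4,p=1: c = 29+5 = 34
i=4,p=2: c = 34+6 = 40
i=4,p=3: c = 40+7 = 47
i=4,p=4: c = 47+8 = 55
i=5,p=0: c = 55+5 = 60
i=5,p=1: c = 60+6 = 66
i=5,p=2: c = 66+7 = 73
i=5,p=3: c = 73+8 = 81
i=5,p=4: c = 81+9 = 90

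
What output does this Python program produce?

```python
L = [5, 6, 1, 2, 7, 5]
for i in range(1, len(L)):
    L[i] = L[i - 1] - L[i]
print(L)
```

[5, -1, -2, -4, -11, -16]

i=1: L[1] = 5-6 = -1 → [5, -1, 1, 2, 7, 5]
i=2: L[2] = (-1)-1 = -2 → [5, -1, -2, 2, 7, 5]
i=3: L[3] = (-2)-2 = -4 → [5, -1, -2, -4, 7, 5]
i=4: L[4] = (-4)-7 = -11 → [5, -1, -2, -4, -11, 5]
i=5: L[5] = (-11)-5 = -16 → [5, -1, -2, -4, -11, -16]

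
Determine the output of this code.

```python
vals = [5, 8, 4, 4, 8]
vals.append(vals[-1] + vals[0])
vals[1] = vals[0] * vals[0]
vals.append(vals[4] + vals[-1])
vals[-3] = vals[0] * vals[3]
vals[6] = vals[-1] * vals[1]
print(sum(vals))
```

596

append vals[-1]+vals[0] = 8+5 = 13 → [5, 8, 4, 4, 8, 13]
vals[1] = vals[0]*vals[0] = 5*5 = 25 → [5, 25, 4, 4, 8, 13]
append vals[4]+vals[-1] = 8+13 = 21 → [5, 25, 4, 4, 8, 13, 21]
vals[-3] = vals[0]*vals[3] = 5*4 = 20 → [5, 25, 4, 4, 20, 13, 21]
vals[6] = vals[-1]*vals[1] = 21*25 = 525 → [5, 25, 4, 4, 20, 13, 525]
sum = 596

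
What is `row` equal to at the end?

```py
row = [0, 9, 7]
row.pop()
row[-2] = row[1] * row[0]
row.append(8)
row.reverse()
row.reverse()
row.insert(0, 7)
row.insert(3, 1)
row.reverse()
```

[8, 1, 9, 0, 7]

pop() removes 7 → [0, 9]
row[-2] = row[1]*row[0] = 9*0 = 0 → [0, 9]
append 8 → [0, 9, 8]
reverse → [8, 9, 0]
reverse → [0, 9, 8]
insert 7 at 0 → [7, 0, 9, 8]
insert 1 at 3 → [7, 0, 9, 1, 8]
reverse → [8, 1, 9, 0, 7]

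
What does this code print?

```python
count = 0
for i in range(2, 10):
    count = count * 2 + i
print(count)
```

i=2: count = 0*2+2 = 2
i=3: count = 2*2+3 = 7
i=4: count = 7*2+4 = 18
i=5: count = 18*2+5 = 41
i=6: count = 41*2+6 = 88
i=7: count = 88*2+7 = 183
i=8: count = 183*2+8 = 374
i=9: count = 374*2+9 = 757

757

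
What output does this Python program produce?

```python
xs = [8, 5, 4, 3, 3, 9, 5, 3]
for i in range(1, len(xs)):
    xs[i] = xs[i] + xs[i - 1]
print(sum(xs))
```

i=1: xs[1] = 5+8 = 13 → [8, 13, 4, 3, 3, 9, 5, 3]
i=2: xs[2] = 4+13 = 17 → [8, 13, 17, 3, 3, 9, 5, 3]
i=3: xs[3] = 3+17 = 20 → [8, 13, 17, 20, 3, 9, 5, 3]
i=4: xs[4] = 3+20 = 23 → [8, 13, 17, 20, 23, 9, 5, 3]
i=5: xs[5] = 9+23 = 32 → [8, 13, 17, 20, 23, 32, 5, 3]
i=6: xs[6] = 5+32 = 37 → [8, 13, 17, 20, 23, 32, 37, 3]
i=7: xs[7] = 3+37 = 40 → [8, 13, 17, 20, 23, 32, 37, 40]
sum = 190

190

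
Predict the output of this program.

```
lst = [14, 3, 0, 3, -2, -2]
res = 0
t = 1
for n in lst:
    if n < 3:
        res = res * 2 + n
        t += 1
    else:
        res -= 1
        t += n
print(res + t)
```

-2

n=14: not <3, res = 0-1 = -1; t=15
n=3: not <3, res = (-1)-1 = -2; t=18
n=0: <3, res = (-2)*2+0 = -4; t=19
n=3: not <3, res = (-4)-1 = -5; t=22
n=-2: <3, res = (-5)*2+(-2) = -12; t=23
n=-2: <3, res = (-12)*2+(-2) = -26; t=24
res+t = (-26)+24 = -2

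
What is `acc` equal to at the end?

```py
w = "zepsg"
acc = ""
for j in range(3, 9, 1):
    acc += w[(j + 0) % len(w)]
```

j=3: add w[3]='s' → 's'
j=4: add w[4]='g' → 'sg'
j=5: add w[0]='z' → 'sgz'
j=6: add w[1]='e' → 'sgze'
j=7: add w[2]='p' → 'sgzep'
j=8: add w[3]='s' → 'sgzeps'

'sgzeps'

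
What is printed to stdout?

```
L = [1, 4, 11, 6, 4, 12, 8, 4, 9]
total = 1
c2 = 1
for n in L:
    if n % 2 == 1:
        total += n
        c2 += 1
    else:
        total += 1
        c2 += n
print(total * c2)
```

1176

n=1: odd, total = 1+1 = 2; c2=2
n=4: not odd, total = 2+1 = 3; c2=6
n=11: odd, total = 3+11 = 14; c2=7
n=6: not odd, total = 14+1 = 15; c2=13
n=4: not odd, total = 15+1 = 16; c2=17
n=12: not odd, total = 16+1 = 17; c2=29
n=8: not odd, total = 17+1 = 18; c2=37
n=4: not odd, total = 18+1 = 19; c2=41
n=9: odd, total = 19+9 = 28; c2=42
total*c2 = 28*42 = 1176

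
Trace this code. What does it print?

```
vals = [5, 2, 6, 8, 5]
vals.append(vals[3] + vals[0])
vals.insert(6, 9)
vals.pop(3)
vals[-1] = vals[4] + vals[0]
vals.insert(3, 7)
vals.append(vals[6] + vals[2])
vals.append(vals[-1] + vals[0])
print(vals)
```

[5, 2, 6, 7, 5, 13, 18, 24, 29]

append vals[3]+vals[0] = 8+5 = 13 → [5, 2, 6, 8, 5, 13]
insert 9 at 6 → [5, 2, 6, 8, 5, 13, 9]
pop(3) removes 8 → [5, 2, 6, 5, 13, 9]
vals[-1] = vals[4]+vals[0] = 13+5 = 18 → [5, 2, 6, 5, 13, 18]
insert 7 at 3 → [5, 2, 6, 7, 5, 13, 18]
append vals[6]+vals[2] = 18+6 = 24 → [5, 2, 6, 7, 5, 13, 18, 24]
append vals[-1]+vals[0] = 24+5 = 29 → [5, 2, 6, 7, 5, 13, 18, 24, 29]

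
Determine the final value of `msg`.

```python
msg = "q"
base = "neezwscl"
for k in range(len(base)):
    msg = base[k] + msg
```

'lcswzeenq'

k=0: prepend 'n' → 'nq'
k=1: prepend 'e' → 'enq'
k=2: prepend 'e' → 'eenq'
k=3: prepend 'z' → 'zeenq'
k=4: prepend 'w' → 'wzeenq'
k=5: prepend 's' → 'swzeenq'
k=6: prepend 'c' → 'cswzeenq'
k=7: prepend 'l' → 'lcswzeenq'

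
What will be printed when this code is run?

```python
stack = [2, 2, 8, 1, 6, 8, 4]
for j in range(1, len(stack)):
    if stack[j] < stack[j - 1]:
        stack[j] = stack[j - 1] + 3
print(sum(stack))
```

j=1: 2>=2, unchanged → [2, 2, 8, 1, 6, 8, 4]
j=2: 8>=2, unchanged → [2, 2, 8, 1, 6, 8, 4]
j=3: 1<8, stack[3] = 8+3 = 11 → [2, 2, 8, 11, 6, 8, 4]
j=4: 6<11, stack[4] = 11+3 = 14 → [2, 2, 8, 11, 14, 8, 4]
j=5: 8<14, stack[5] = 14+3 = 17 → [2, 2, 8, 11, 14, 17, 4]
j=6: 4<17, stack[6] = 17+3 = 20 → [2, 2, 8, 11, 14, 17, 20]
sum = 74

74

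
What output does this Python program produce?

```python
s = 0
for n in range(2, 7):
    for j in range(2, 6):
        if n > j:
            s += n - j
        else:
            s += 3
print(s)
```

n=2,j=2: not 2>2, s = 0+3 = 3
n=2,j=3: not 2>3, s = 3+3 = 6
n=2,j=4: not 2>4, s = 6+3 = 9
n=2,j=5: not 2>5, s = 9+3 = 12
n=3,j=2: 3>2, s = 12+1 = 13
n=3,j=3: not 3>3, s = 13+3 = 16
n=3,j=4: not 3>4, s = 16+3 = 19
n=3,j=5: not 3>5, s = 19+3 = 22
n=4,j=2: 4>2, s = 22+2 = 24
n=4,j=3: 4>3, s = 24+1 = 25
n=4,j=4: not 4>4, s = 25+3 = 28
n=4,j=5: not 4>5, s = 28+3 = 31
n=5,j=2: 5>2, s = 31+3 = 34
n=5,j=3: 5>3, s = 34+2 = 36
n=5,j=4: 5>4, s = 36+1 = 37
n=5,j=5: not 5>5, s = 37+3 = 40
n=6,j=2: 6>2, s = 40+4 = 44
n=6,j=3: 6>3, s = 44+3 = 47
n=6,j=4: 6>4, s = 47+2 = 49
n=6,j=5: 6>5, s = 49+1 = 50

50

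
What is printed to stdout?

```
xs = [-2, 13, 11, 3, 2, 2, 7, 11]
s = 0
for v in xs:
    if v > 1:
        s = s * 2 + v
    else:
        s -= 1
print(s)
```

v=-2: not >1, s = 0-1 = -1
v=13: >1, s = (-1)*2+13 = 11
v=11: >1, s = 11*2+11 = 33
v=3: >1, s = 33*2+3 = 69
v=2: >1, s = 69*2+2 = 140
v=2: >1, s = 140*2+2 = 282
v=7: >1, s = 282*2+7 = 571
v=11: >1, s = 571*2+11 = 1153

1153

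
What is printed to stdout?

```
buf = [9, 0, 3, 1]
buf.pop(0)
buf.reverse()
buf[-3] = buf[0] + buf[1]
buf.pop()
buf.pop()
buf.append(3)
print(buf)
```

[4, 3]

pop(0) removes 9 → [0, 3, 1]
reverse → [1, 3, 0]
buf[-3] = buf[0]+buf[1] = 1+3 = 4 → [4, 3, 0]
pop() removes 0 → [4, 3]
pop() removes 3 → [4]
append 3 → [4, 3]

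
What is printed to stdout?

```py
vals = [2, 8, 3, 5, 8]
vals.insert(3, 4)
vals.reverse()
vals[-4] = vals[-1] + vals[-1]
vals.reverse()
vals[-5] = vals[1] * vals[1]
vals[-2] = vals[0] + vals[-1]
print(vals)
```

[2, 64, 3, 4, 10, 8]

insert 4 at 3 → [2, 8, 3, 4, 5, 8]
reverse → [8, 5, 4, 3, 8, 2]
vals[-4] = vals[-1]+vals[-1] = 2+2 = 4 → [8, 5, 4, 3, 8, 2]
reverse → [2, 8, 3, 4, 5, 8]
vals[-5] = vals[1]*vals[1] = 8*8 = 64 → [2, 64, 3, 4, 5, 8]
vals[-2] = vals[0]+vals[-1] = 2+8 = 10 → [2, 64, 3, 4, 10, 8]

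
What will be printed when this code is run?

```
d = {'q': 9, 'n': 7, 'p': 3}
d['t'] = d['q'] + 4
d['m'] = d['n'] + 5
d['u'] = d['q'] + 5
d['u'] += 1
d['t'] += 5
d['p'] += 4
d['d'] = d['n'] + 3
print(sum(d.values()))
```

d['t'] = d['q']+4 = 13 → {'q': 9, 'n': 7, 'p': 3, 't': 13}
d['m'] = d['n']+5 = 12 → {'q': 9, 'n': 7, 'p': 3, 't': 13, 'm': 12}
d['u'] = d['q']+5 = 14 → {'q': 9, 'n': 7, 'p': 3, 't': 13, 'm': 12, 'u': 14}
d['u'] = 14+1 = 15 → {'q': 9, 'n': 7, 'p': 3, 't': 13, 'm': 12, 'u': 15}
d['t'] = 13+5 = 18 → {'q': 9, 'n': 7, 'p': 3, 't': 18, 'm': 12, 'u': 15}
d['p'] = 3+4 = 7 → {'q': 9, 'n': 7, 'p': 7, 't': 18, 'm': 12, 'u': 15}
d['d'] = d['n']+3 = 10 → {'q': 9, 'n': 7, 'p': 7, 't': 18, 'm': 12, 'u': 15, 'd': 10}
sum of values = 78

78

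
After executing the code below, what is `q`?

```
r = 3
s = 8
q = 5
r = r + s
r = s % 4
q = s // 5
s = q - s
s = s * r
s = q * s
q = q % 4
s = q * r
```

1

r = 3+8 = 11
r = 8%4 = 0
q = 8//5 = 1
s = 1-8 = -7
s = (-7)*0 = 0
s = 1*0 = 0
q = 1%4 = 1
s = 1*0 = 0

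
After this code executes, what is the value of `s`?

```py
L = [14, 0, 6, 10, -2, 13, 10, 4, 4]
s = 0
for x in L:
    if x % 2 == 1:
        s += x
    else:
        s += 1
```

21

x=14: not odd, s = 0+1 = 1
x=0: not odd, s = 1+1 = 2
x=6: not odd, s = 2+1 = 3
x=10: not odd, s = 3+1 = 4
x=-2: not odd, s = 4+1 = 5
x=13: odd, s = 5+13 = 18
x=10: not odd, s = 18+1 = 19
x=4: not odd, s = 19+1 = 20
x=4: not odd, s = 20+1 = 21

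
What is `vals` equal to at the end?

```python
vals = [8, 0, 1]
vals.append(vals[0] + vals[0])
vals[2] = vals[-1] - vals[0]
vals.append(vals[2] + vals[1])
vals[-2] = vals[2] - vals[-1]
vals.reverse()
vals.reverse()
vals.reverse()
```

append vals[0]+vals[0] = 8+8 = 16 → [8, 0, 1, 16]
vals[2] = vals[-1]-vals[0] = 16-8 = 8 → [8, 0, 8, 16]
append vals[2]+vals[1] = 8+0 = 8 → [8, 0, 8, 16, 8]
vals[-2] = vals[2]-vals[-1] = 8-8 = 0 → [8, 0, 8, 0, 8]
reverse → [8, 0, 8, 0, 8]
reverse → [8, 0, 8, 0, 8]
reverse → [8, 0, 8, 0, 8]

[8, 0, 8, 0, 8]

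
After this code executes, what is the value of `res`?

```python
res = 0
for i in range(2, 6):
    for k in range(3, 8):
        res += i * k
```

i=2,k=3: res = 0+6 = 6
i=2,k=4: res = 6+8 = 14
i=2,k=5: res = 14+10 = 24
i=2,k=6: res = 24+12 = 36
i=2,k=7: res = 36+14 = 50
i=3,k=3: res = 50+9 = 59
i=3,k=4: res = 59+12 = 71
i=3,k=5: res = 71+15 = 86
i=3,k=6: res = 86+18 = 104
i=3,k=7: res = 104+21 = 125
i=4,k=3: res = 125+12 = 137
i=4,k=4: res = 137+16 = 153
i=4,k=5: res = 153+20 = 173
i=4,k=6: res = 173+24 = 197
i=4,k=7: res = 197+28 = 225
i=5,k=3: res = 225+15 = 240
i=5,k=4: res = 240+20 = 260
i=5,k=5: res = 260+25 = 285
i=5,k=6: res = 285+30 = 315
i=5,k=7: res = 315+35 = 350

350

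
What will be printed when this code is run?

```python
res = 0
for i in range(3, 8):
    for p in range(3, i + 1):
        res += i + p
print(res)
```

i=3,p=3: res = 0+6 = 6
i=4,p=3: res = 6+7 = 13
i=4,p=4: res = 13+8 = 21
i=5,p=3: res = 21+8 = 29
i=5,p=4: res = 29+9 = 38
i=5,p=5: res = 38+10 = 48
i=6,p=3: res = 48+9 = 57
i=6,p=4: res = 57+10 = 67
i=6,p=5: res = 67+11 = 78
i=6,p=6: res = 78+12 = 90
i=7,p=3: res = 90+10 = 100
i=7,p=4: res = 100+11 = 111
i=7,p=5: res = 111+12 = 123
i=7,p=6: res = 123+13 = 136
i=7,p=7: res = 136+14 = 150

150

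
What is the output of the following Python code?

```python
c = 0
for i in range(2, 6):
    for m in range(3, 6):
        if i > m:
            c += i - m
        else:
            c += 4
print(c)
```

40

i=2,m=3: not 2>3, c = 0+4 = 4
i=2,m=4: not 2>4, c = 4+4 = 8
i=2,m=5: not 2>5, c = 8+4 = 12
i=3,m=3: not 3>3, c = 12+4 = 16
i=3,m=4: not 3>4, c = 16+4 = 20
i=3,m=5: not 3>5, c = 20+4 = 24
i=4,m=3: 4>3, c = 24+1 = 25
i=4,m=4: not 4>4, c = 25+4 = 29
i=4,m=5: not 4>5, c = 29+4 = 33
i=5,m=3: 5>3, c = 33+2 = 35
i=5,m=4: 5>4, c = 35+1 = 36
i=5,m=5: not 5>5, c = 36+4 = 40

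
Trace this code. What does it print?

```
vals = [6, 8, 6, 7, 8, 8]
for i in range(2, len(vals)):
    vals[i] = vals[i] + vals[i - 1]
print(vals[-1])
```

37

i=2: vals[2] = 6+8 = 14 → [6, 8, 14, 7, 8, 8]
i=3: vals[3] = 7+14 = 21 → [6, 8, 14, 21, 8, 8]
i=4: vals[4] = 8+21 = 29 → [6, 8, 14, 21, 29, 8]
i=5: vals[5] = 8+29 = 37 → [6, 8, 14, 21, 29, 37]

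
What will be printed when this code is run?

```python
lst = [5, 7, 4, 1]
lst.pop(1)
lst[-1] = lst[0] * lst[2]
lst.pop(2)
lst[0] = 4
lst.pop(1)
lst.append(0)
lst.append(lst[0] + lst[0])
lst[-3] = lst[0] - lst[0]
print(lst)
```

pop(1) removes 7 → [5, 4, 1]
lst[-1] = lst[0]*lst[2] = 5*1 = 5 → [5, 4, 5]
pop(2) removes 5 → [5, 4]
lst[0] = 4 → [4, 4]
pop(1) removes 4 → [4]
append 0 → [4, 0]
append lst[0]+lst[0] = 4+4 = 8 → [4, 0, 8]
lst[-3] = lst[0]-lst[0] = 4-4 = 0 → [0, 0, 8]

[0, 0, 8]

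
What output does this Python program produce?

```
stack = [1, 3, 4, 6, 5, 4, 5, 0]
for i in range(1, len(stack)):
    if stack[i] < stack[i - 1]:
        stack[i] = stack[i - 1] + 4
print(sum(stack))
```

78

i=1: 3>=1, unchanged → [1, 3, 4, 6, 5, 4, 5, 0]
i=2: 4>=3, unchanged → [1, 3, 4, 6, 5, 4, 5, 0]
i=3: 6>=4, unchanged → [1, 3, 4, 6, 5, 4, 5, 0]
i=4: 5<6, stack[4] = 6+4 = 10 → [1, 3, 4, 6, 10, 4, 5, 0]
i=5: 4<10, stack[5] = 10+4 = 14 → [1, 3, 4, 6, 10, 14, 5, 0]
i=6: 5<14, stack[6] = 14+4 = 18 → [1, 3, 4, 6, 10, 14, 18, 0]
i=7: 0<18, stack[7] = 18+4 = 22 → [1, 3, 4, 6, 10, 14, 18, 22]
sum = 78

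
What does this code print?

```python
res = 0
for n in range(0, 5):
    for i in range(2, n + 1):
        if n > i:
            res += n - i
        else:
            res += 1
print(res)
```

n=2,i=2: not 2>2, res = 0+1 = 1
n=3,i=2: 3>2, res = 1+1 = 2
n=3,i=3: not 3>3, res = 2+1 = 3
n=4,i=2: 4>2, res = 3+2 = 5
n=4,i=3: 4>3, res = 5+1 = 6
n=4,i=4: not 4>4, res = 6+1 = 7

7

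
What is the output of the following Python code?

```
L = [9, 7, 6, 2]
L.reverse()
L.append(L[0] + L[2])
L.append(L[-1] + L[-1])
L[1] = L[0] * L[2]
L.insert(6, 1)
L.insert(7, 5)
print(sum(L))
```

65

reverse → [2, 6, 7, 9]
append L[0]+L[2] = 2+7 = 9 → [2, 6, 7, 9, 9]
append L[-1]+L[-1] = 9+9 = 18 → [2, 6, 7, 9, 9, 18]
L[1] = L[0]*L[2] = 2*7 = 14 → [2, 14, 7, 9, 9, 18]
insert 1 at 6 → [2, 14, 7, 9, 9, 18, 1]
insert 5 at 7 → [2, 14, 7, 9, 9, 18, 1, 5]
sum = 65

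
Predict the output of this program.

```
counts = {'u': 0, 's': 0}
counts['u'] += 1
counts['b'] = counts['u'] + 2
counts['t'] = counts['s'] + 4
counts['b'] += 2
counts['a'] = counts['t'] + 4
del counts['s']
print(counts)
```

{'u': 1, 'b': 5, 't': 4, 'a': 8}

counts['u'] = 0+1 = 1 → {'u': 1, 's': 0}
counts['b'] = counts['u']+2 = 3 → {'u': 1, 's': 0, 'b': 3}
counts['t'] = counts['s']+4 = 4 → {'u': 1, 's': 0, 'b': 3, 't': 4}
counts['b'] = 3+2 = 5 → {'u': 1, 's': 0, 'b': 5, 't': 4}
counts['a'] = counts['t']+4 = 8 → {'u': 1, 's': 0, 'b': 5, 't': 4, 'a': 8}
del 's' → {'u': 1, 'b': 5, 't': 4, 'a': 8}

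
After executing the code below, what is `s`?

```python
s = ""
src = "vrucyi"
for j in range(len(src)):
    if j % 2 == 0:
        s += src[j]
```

j=0: add 'v' → 'v'
j=1: skip
j=2: add 'u' → 'vu'
j=3: skip
j=4: add 'y' → 'vuy'
j=5: skip

'vuy'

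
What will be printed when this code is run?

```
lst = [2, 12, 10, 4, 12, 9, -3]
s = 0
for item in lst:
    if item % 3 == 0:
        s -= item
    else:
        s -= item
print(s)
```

item=2: not %3==0, s = 0-2 = -2
item=12: %3==0, s = (-2)-12 = -14
item=10: not %3==0, s = (-14)-10 = -24
item=4: not %3==0, s = (-24)-4 = -28
item=12: %3==0, s = (-28)-12 = -40
item=9: %3==0, s = (-40)-9 = -49
item=-3: %3==0, s = (-49)-(-3) = -46

-46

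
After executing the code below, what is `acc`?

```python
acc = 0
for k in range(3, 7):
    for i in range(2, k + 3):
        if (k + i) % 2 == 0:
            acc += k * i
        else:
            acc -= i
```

226

k=3,i=2: odd sum, acc = 0-2 = -2
k=3,i=3: even sum, acc = (-2)+9 = 7
k=3,i=4: odd sum, acc = 7-4 = 3
k=3,i=5: even sum, acc = 3+15 = 18
k=4,i=2: even sum, acc = 18+8 = 26
k=4,i=3: odd sum, acc = 26-3 = 23
k=4,i=4: even sum, acc = 23+16 = 39
k=4,i=5: odd sum, acc = 39-5 = 34
k=4,i=6: even sum, acc = 34+24 = 58
k=5,i=2: odd sum, acc = 58-2 = 56
k=5,i=3: even sum, acc = 56+15 = 71
k=5,i=4: odd sum, acc = 71-4 = 67
k=5,i=5: even sum, acc = 67+25 = 92
k=5,i=6: odd sum, acc = 92-6 = 86
k=5,i=7: even sum, acc = 86+35 = 121
k=6,i=2: even sum, acc = 121+12 = 133
k=6,i=3: odd sum, acc = 133-3 = 130
k=6,i=4: even sum, acc = 130+24 = 154
k=6,i=5: odd sum, acc = 154-5 = 149
k=6,i=6: even sum, acc = 149+36 = 185
k=6,i=7: odd sum, acc = 185-7 = 178
k=6,i=8: even sum, acc = 178+48 = 226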